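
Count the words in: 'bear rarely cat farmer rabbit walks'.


Counting words by splitting on spaces:
  Word 1: 'bear'
  Word 2: 'rarely'
  Word 3: 'cat'
  Word 4: 'farmer'
  Word 5: 'rabbit'
  Word 6: 'walks'
Total words: 6

6


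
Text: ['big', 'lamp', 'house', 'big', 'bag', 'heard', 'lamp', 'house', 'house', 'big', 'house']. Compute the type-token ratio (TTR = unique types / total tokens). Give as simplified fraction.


Tokens: 11
Unique types: ('bag', 'big', 'heard', 'house', 'lamp') = 5
TTR = 5/11
Already in lowest terms.

5/11


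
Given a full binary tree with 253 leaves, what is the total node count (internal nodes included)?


Leaf nodes (terminals): 253
Internal nodes = n - 1 = 253 - 1 = 252
Total = leaves + internal = 253 + 252 = 505

505


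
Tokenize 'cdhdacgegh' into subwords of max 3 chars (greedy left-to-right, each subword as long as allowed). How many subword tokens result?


'cdhdacgegh' has 10 characters.
Chunking with max size 3:
  Chunk 1: 'cdh' (positions 0-2)
  Chunk 2: 'dac' (positions 3-5)
  Chunk 3: 'geg' (positions 6-8)
  Chunk 4: 'h' (positions 9-9)
Total chunks: ceil(10 / 3) = 4

4


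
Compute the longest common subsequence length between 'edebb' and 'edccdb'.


DP table for LCS of 'edebb' and 'edccdb':
       e  d  c  c  d  b
    0  0  0  0  0  0  0
  e 0  1  1  1  1  1  1
  d 0  1  2  2  2  2  2
  e 0  1  2  2  2  2  2
  b 0  1  2  2  2  2  3
  b 0  1  2  2  2  2  3
LCS: 'edb'
LCS length = 3

3


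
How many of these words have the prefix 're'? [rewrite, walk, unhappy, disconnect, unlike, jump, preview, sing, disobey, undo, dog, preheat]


Checking each word for prefix 're':
  'rewrite' -> YES, starts with 're' (count: 1)
  'walk' -> no (count: 1)
  'unhappy' -> no (count: 1)
  'disconnect' -> no (count: 1)
  'unlike' -> no (count: 1)
  'jump' -> no (count: 1)
  'preview' -> no (count: 1)
  'sing' -> no (count: 1)
  'disobey' -> no (count: 1)
  'undo' -> no (count: 1)
  'dog' -> no (count: 1)
  'preheat' -> no (count: 1)
Total with prefix 're': 1

1


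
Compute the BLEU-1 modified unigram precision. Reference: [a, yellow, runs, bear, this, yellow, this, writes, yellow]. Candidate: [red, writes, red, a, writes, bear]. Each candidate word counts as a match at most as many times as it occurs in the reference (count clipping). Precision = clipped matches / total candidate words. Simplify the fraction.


Reference word counts: {'a': 1, 'bear': 1, 'runs': 1, 'this': 2, 'writes': 1, 'yellow': 3}
Checking each candidate word (with clipping):
  'red' -> not in reference -> no match (matches: 0)
  'writes' -> in reference (ref count 1, used 1/1) -> match (matches: 1)
  'red' -> not in reference -> no match (matches: 1)
  'a' -> in reference (ref count 1, used 1/1) -> match (matches: 2)
  'writes' -> ref count 1 already used up (1/1) -> clipped, no match (matches: 2)
  'bear' -> in reference (ref count 1, used 1/1) -> match (matches: 3)
Clipped matches: 3, Candidate length: 6
Precision = 3/6 = 1/2

1/2


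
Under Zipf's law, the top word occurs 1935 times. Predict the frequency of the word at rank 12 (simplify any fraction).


Zipf's law: freq(rank) = f1 / rank
f1 = 1935, rank = 12
freq = 1935 / 12
GCD(1935, 12) = 3
Simplified: 645/4

645/4


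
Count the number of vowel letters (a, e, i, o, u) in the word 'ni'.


Scanning each character of 'ni':
  Position 1: 'n' -> consonant (running count: 0)
  Position 2: 'i' -> vowel (running count: 1)
Total vowels: 1

1


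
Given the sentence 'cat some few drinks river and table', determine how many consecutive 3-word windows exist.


Word trigrams from [7] words:
  Trigram 1: (cat some few)
  Trigram 2: (some few drinks)
  Trigram 3: (few drinks river)
  Trigram 4: (drinks river and)
  Trigram 5: (river and table)
Total word trigrams: 7 - 2 = 5

5


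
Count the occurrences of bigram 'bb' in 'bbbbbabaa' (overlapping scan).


Scanning 'bbbbbabaa' for bigram 'bb':
  Position 0: 'bb' -> MATCH
  Position 1: 'bb' -> MATCH
  Position 2: 'bb' -> MATCH
  Position 3: 'bb' -> MATCH
  Position 4: 'ba' -> no
  Position 5: 'ab' -> no
  Position 6: 'ba' -> no
  Position 7: 'aa' -> no
Total matches: 4

4


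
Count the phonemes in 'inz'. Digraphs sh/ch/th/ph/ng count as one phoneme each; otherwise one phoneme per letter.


Parsing 'inz' greedily, digraphs first:
  'i' -> vowel phoneme (phonemes so far: 1)
  'n' -> consonant phoneme (phonemes so far: 2)
  'z' -> consonant phoneme (phonemes so far: 3)
Total phonemes: 3

3


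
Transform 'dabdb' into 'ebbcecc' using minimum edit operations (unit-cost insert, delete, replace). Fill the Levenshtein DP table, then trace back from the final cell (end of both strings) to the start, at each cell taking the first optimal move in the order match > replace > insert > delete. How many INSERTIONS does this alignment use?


Edit distance = 6. Backtracking from cell (5, 7) with preference match > replace > insert > delete,
then listing the resulting alignment 'dabdb' -> 'ebbcecc' left to right:
  Step 1: replace d->e
  Step 2: replace a->b
  Step 3: keep 'b'
  Step 4: insert 'c' [insertion #1]
  Step 5: insert 'e' [insertion #2]
  Step 6: replace d->c
  Step 7: replace b->c
Total insertions: 2

2


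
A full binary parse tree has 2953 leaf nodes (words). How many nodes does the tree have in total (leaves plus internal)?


Leaf nodes (terminals): 2953
Internal nodes = n - 1 = 2953 - 1 = 2952
Total = leaves + internal = 2953 + 2952 = 5905

5905


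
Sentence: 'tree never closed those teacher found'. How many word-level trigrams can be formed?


Word trigrams from [6] words:
  Trigram 1: (tree never closed)
  Trigram 2: (never closed those)
  Trigram 3: (closed those teacher)
  Trigram 4: (those teacher found)
Total word trigrams: 6 - 2 = 4

4


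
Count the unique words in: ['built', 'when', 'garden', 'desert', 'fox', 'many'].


Listing all tokens and tracking unique types:
  Token 1: 'built' -> NEW (unique so far: 1)
  Token 2: 'when' -> NEW (unique so far: 2)
  Token 3: 'garden' -> NEW (unique so far: 3)
  Token 4: 'desert' -> NEW (unique so far: 4)
  Token 5: 'fox' -> NEW (unique so far: 5)
  Token 6: 'many' -> NEW (unique so far: 6)
Unique types: ('built', 'desert', 'fox', 'garden', 'many', 'when')
Vocabulary size: 6

6


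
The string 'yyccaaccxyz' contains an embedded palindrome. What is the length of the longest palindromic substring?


Scanning 'yyccaaccxyz' for palindromic substrings.
Substring at positions 2-7: 'ccaacc'.
Check: reverse('ccaacc') = 'ccaacc' -> palindrome confirmed.
Neighbouring characters ('y' / 'x') break symmetry, so it cannot extend further.
No longer palindromic substring exists; longest length = 6

6


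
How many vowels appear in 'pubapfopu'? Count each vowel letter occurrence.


Scanning each character of 'pubapfopu':
  Position 1: 'p' -> consonant (running count: 0)
  Position 2: 'u' -> vowel (running count: 1)
  Position 3: 'b' -> consonant (running count: 1)
  Position 4: 'a' -> vowel (running count: 2)
  Position 5: 'p' -> consonant (running count: 2)
  Position 6: 'f' -> consonant (running count: 2)
  Position 7: 'o' -> vowel (running count: 3)
  Position 8: 'p' -> consonant (running count: 3)
  Position 9: 'u' -> vowel (running count: 4)
Total vowels: 4

4


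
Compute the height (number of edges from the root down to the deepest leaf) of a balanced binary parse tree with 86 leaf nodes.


In a balanced binary tree with n leaves the deepest leaf is ceil(log2(n)) edges below the root.
log2(86) = 6.4263
ceil(6.4263) = 7
height (edges) = 7

7


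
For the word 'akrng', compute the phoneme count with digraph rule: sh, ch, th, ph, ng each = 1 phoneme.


Parsing 'akrng' greedily, digraphs first:
  'a' -> vowel phoneme (phonemes so far: 1)
  'k' -> consonant phoneme (phonemes so far: 2)
  'r' -> consonant phoneme (phonemes so far: 3)
  'ng' -> digraph (1 consonant phoneme) (phonemes so far: 4)
Total phonemes: 4

4


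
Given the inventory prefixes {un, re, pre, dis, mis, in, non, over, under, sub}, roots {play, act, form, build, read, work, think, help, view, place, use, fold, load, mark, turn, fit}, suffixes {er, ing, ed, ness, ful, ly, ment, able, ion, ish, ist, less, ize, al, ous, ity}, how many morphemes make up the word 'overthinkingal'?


Segmenting 'overthinkingal' against the inventory:
  'over' -> prefix (morpheme 1)
  'think' -> root (morpheme 2)
  'ing' -> suffix (morpheme 3)
  'al' -> suffix (morpheme 4)
Total morphemes: 4

4


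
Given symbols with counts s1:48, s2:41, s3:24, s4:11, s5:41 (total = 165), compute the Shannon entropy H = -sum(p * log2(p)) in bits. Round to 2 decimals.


Computing entropy H = -sum(p_i * log2(p_i)):
  s1: p = 48/165 = 0.2909, -p*log2(p) = 0.5182
  s2: p = 41/165 = 0.2485, -p*log2(p) = 0.4991
  s3: p = 24/165 = 0.1455, -p*log2(p) = 0.4046
  s4: p = 11/165 = 0.0667, -p*log2(p) = 0.2605
  s5: p = 41/165 = 0.2485, -p*log2(p) = 0.4991
H = sum of terms = 2.1815
Rounded to 2 decimals: 2.18

2.18


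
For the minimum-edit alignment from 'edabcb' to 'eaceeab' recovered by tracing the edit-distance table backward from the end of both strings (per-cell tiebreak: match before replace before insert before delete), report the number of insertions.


Edit distance = 5. Backtracking from cell (6, 7) with preference match > replace > insert > delete,
then listing the resulting alignment 'edabcb' -> 'eaceeab' left to right:
  Step 1: keep 'e'
  Step 2: insert 'a' [insertion #1]
  Step 3: replace d->c
  Step 4: replace a->e
  Step 5: replace b->e
  Step 6: replace c->a
  Step 7: keep 'b'
Total insertions: 1

1


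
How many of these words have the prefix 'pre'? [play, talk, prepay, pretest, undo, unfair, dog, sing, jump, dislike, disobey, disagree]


Checking each word for prefix 'pre':
  'play' -> no (count: 0)
  'talk' -> no (count: 0)
  'prepay' -> YES, starts with 'pre' (count: 1)
  'pretest' -> YES, starts with 'pre' (count: 2)
  'undo' -> no (count: 2)
  'unfair' -> no (count: 2)
  'dog' -> no (count: 2)
  'sing' -> no (count: 2)
  'jump' -> no (count: 2)
  'dislike' -> no (count: 2)
  'disobey' -> no (count: 2)
  'disagree' -> no (count: 2)
Total with prefix 'pre': 2

2


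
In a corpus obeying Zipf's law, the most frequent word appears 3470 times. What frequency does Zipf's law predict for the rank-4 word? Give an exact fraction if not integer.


Zipf's law: freq(rank) = f1 / rank
f1 = 3470, rank = 4
freq = 3470 / 4
GCD(3470, 4) = 2
Simplified: 1735/2

1735/2


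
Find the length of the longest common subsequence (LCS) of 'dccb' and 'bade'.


DP table for LCS of 'dccb' and 'bade':
       b  a  d  e
    0  0  0  0  0
  d 0  0  0  1  1
  c 0  0  0  1  1
  c 0  0  0  1  1
  b 0  1  1  1  1
LCS: 'd'
LCS length = 1

1


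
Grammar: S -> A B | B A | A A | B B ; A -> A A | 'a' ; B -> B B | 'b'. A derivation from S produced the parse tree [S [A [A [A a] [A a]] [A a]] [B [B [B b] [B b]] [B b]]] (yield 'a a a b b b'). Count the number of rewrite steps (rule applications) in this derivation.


Every bracketed nonterminal node [X ...] in the tree is produced by exactly one rule application.
Reading the tree off as a leftmost derivation:
  Step 1: S  =>  A B   (applied S -> A B)
  Step 2: A B  =>  A A B   (applied A -> A A)
  Step 3: A A B  =>  A A A B   (applied A -> A A)
  Step 4: A A A B  =>  a A A B   (applied A -> a)
  Step 5: a A A B  =>  a a A B   (applied A -> a)
  Step 6: a a A B  =>  a a a B   (applied A -> a)
  Step 7: a a a B  =>  a a a B B   (applied B -> B B)
  Step 8: a a a B B  =>  a a a B B B   (applied B -> B B)
  Step 9: a a a B B B  =>  a a a b B B   (applied B -> b)
  Step 10: a a a b B B  =>  a a a b b B   (applied B -> b)
  Step 11: a a a b b B  =>  a a a b b b   (applied B -> b)
Final yield: a a a b b b
Total rewrite steps: 11

11


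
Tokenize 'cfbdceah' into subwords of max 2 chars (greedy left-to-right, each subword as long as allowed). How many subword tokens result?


'cfbdceah' has 8 characters.
Chunking with max size 2:
  Chunk 1: 'cf' (positions 0-1)
  Chunk 2: 'bd' (positions 2-3)
  Chunk 3: 'ce' (positions 4-5)
  Chunk 4: 'ah' (positions 6-7)
Total chunks: ceil(8 / 2) = 4

4


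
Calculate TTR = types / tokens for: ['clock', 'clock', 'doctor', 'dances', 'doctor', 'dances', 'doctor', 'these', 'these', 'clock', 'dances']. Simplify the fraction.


Tokens: 11
Unique types: ('clock', 'dances', 'doctor', 'these') = 4
TTR = 4/11
Already in lowest terms.

4/11


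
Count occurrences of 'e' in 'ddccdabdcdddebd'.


Scanning 'ddccdabdcdddebd' for 'e':
  Position 12: 'e' -> MATCH (count: 1)
Total occurrences of 'e': 1

1


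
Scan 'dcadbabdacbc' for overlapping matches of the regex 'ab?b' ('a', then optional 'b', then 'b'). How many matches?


Pattern: ab?b means 'a', then optional 'b', then 'b'.
Scanning 'dcadbabdacbc' position-by-position:
  Pos 0: window 'dca' -> no
  Pos 1: window 'cad' -> no
  Pos 2: window 'adb' -> no
  Pos 3: window 'dba' -> no
  Pos 4: window 'bab' -> no
  Pos 5: window 'abd' -> MATCH
  Pos 6: window 'bda' -> no
  Pos 7: window 'dac' -> no
  Pos 8: window 'acb' -> no
  Pos 9: window 'cbc' -> no
  Pos 10: window 'bc' -> no
  Pos 11: window 'c' -> no
Total matches: 1

1


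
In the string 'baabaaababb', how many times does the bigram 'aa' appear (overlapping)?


Scanning 'baabaaababb' for bigram 'aa':
  Position 0: 'ba' -> no
  Position 1: 'aa' -> MATCH
  Position 2: 'ab' -> no
  Position 3: 'ba' -> no
  Position 4: 'aa' -> MATCH
  Position 5: 'aa' -> MATCH
  Position 6: 'ab' -> no
  Position 7: 'ba' -> no
  Position 8: 'ab' -> no
  Position 9: 'bb' -> no
Total matches: 3

3


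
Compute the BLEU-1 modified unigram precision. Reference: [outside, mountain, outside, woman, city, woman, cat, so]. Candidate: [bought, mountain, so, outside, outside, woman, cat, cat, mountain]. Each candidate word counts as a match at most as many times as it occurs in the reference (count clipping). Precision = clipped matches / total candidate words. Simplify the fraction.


Reference word counts: {'cat': 1, 'city': 1, 'mountain': 1, 'outside': 2, 'so': 1, 'woman': 2}
Checking each candidate word (with clipping):
  'bought' -> not in reference -> no match (matches: 0)
  'mountain' -> in reference (ref count 1, used 1/1) -> match (matches: 1)
  'so' -> in reference (ref count 1, used 1/1) -> match (matches: 2)
  'outside' -> in reference (ref count 2, used 1/2) -> match (matches: 3)
  'outside' -> in reference (ref count 2, used 2/2) -> match (matches: 4)
  'woman' -> in reference (ref count 2, used 1/2) -> match (matches: 5)
  'cat' -> in reference (ref count 1, used 1/1) -> match (matches: 6)
  'cat' -> ref count 1 already used up (1/1) -> clipped, no match (matches: 6)
  'mountain' -> ref count 1 already used up (1/1) -> clipped, no match (matches: 6)
Clipped matches: 6, Candidate length: 9
Precision = 6/9 = 2/3

2/3


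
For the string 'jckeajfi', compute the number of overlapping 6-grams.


String 'jckeajfi' has length L = 8.
Number of overlapping n-grams = L - n + 1
Substituting: 8 - 6 + 1 = 3

3


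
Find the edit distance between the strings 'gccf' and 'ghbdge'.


Building DP table for s1='gccf' (len 4) and s2='ghbdge' (len 6):
       g  h  b  d  g  e
    0  1  2  3  4  5  6
  g 1  0  1  2  3  4  5
  c 2  1  1  2  3  4  5
  c 3  2  2  2  3  4  5
  f 4  3  3  3  3  4  5
Edit distance = dp[4][6] = 5

5


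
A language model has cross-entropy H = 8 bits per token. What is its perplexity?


Perplexity formula: PP = 2^H
H = 8
PP = 2^8
Steps: 2^1 = 2, 2^2 = 4, 2^3 = 8, 2^4 = 16, 2^5 = 32, 2^6 = 64, 2^7 = 128, 2^8 = 256
PP = 256

256


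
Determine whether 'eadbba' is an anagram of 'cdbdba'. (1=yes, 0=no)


Sort characters of 'eadbba': 'aabbde'
Sort characters of 'cdbdba': 'abbcdd'
Sorted forms differ -> they are NOT anagrams
Result: 0

0


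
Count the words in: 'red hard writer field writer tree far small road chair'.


Counting words by splitting on spaces:
  Word 1: 'red'
  Word 2: 'hard'
  Word 3: 'writer'
  Word 4: 'field'
  Word 5: 'writer'
  Word 6: 'tree'
  Word 7: 'far'
  Word 8: 'small'
  Word 9: 'road'
  Word 10: 'chair'
Total words: 10

10


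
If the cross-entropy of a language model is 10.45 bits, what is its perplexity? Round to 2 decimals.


Perplexity formula: PP = 2^H
H = 10.45
PP = 2^10.45
Decompose: 2^10.45 = 2^10 * 2^0.45
2^10 = 1024, 2^0.45 ~ 1.3660403
PP ~ 1024 * 1.3660403 = 1398.8252672
Rounded to 2 decimals: 1398.83

1398.83


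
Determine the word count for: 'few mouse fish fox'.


Counting words by splitting on spaces:
  Word 1: 'few'
  Word 2: 'mouse'
  Word 3: 'fish'
  Word 4: 'fox'
Total words: 4

4


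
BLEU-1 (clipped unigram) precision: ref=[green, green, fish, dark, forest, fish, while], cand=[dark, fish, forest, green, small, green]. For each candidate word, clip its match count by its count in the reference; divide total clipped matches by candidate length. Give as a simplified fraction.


Reference word counts: {'dark': 1, 'fish': 2, 'forest': 1, 'green': 2, 'while': 1}
Checking each candidate word (with clipping):
  'dark' -> in reference (ref count 1, used 1/1) -> match (matches: 1)
  'fish' -> in reference (ref count 2, used 1/2) -> match (matches: 2)
  'forest' -> in reference (ref count 1, used 1/1) -> match (matches: 3)
  'green' -> in reference (ref count 2, used 1/2) -> match (matches: 4)
  'small' -> not in reference -> no match (matches: 4)
  'green' -> in reference (ref count 2, used 2/2) -> match (matches: 5)
Clipped matches: 5, Candidate length: 6
Precision = 5/6

5/6


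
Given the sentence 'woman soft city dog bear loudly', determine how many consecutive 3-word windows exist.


Word trigrams from [6] words:
  Trigram 1: (woman soft city)
  Trigram 2: (soft city dog)
  Trigram 3: (city dog bear)
  Trigram 4: (dog bear loudly)
Total word trigrams: 6 - 2 = 4

4


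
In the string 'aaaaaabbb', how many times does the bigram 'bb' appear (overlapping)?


Scanning 'aaaaaabbb' for bigram 'bb':
  Position 0: 'aa' -> no
  Position 1: 'aa' -> no
  Position 2: 'aa' -> no
  Position 3: 'aa' -> no
  Position 4: 'aa' -> no
  Position 5: 'ab' -> no
  Position 6: 'bb' -> MATCH
  Position 7: 'bb' -> MATCH
Total matches: 2

2


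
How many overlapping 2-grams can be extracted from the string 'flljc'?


String 'flljc' has length L = 5.
Number of overlapping n-grams = L - n + 1
Substituting: 5 - 2 + 1 = 4

4


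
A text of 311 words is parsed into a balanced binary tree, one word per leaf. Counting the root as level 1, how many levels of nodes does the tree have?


In a balanced binary tree with n leaves the deepest leaf is ceil(log2(n)) edges below the root,
so counting node levels inclusive of root and leaves gives ceil(log2(n)) + 1 levels.
log2(311) = 8.2808
ceil(8.2808) = 9
levels = 9 + 1 = 10

10


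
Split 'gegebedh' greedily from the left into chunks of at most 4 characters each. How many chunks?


'gegebedh' has 8 characters.
Chunking with max size 4:
  Chunk 1: 'gege' (positions 0-3)
  Chunk 2: 'bedh' (positions 4-7)
Total chunks: ceil(8 / 4) = 2

2


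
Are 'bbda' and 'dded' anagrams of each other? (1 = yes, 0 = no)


Sort characters of 'bbda': 'abbd'
Sort characters of 'dded': 'ddde'
Sorted forms differ -> they are NOT anagrams
Result: 0

0


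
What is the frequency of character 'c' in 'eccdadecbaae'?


Scanning 'eccdadecbaae' for 'c':
  Position 1: 'c' -> MATCH (count: 1)
  Position 2: 'c' -> MATCH (count: 2)
  Position 7: 'c' -> MATCH (count: 3)
Total occurrences of 'c': 3

3


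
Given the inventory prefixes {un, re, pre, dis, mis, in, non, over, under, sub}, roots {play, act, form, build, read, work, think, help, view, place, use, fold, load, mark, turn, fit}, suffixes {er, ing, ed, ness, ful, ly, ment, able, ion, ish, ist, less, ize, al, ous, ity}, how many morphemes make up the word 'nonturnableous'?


Segmenting 'nonturnableous' against the inventory:
  'non' -> prefix (morpheme 1)
  'turn' -> root (morpheme 2)
  'able' -> suffix (morpheme 3)
  'ous' -> suffix (morpheme 4)
Total morphemes: 4

4


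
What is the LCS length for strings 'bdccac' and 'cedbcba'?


DP table for LCS of 'bdccac' and 'cedbcba':
       c  e  d  b  c  b  a
    0  0  0  0  0  0  0  0
  b 0  0  0  0  1  1  1  1
  d 0  0  0  1  1  1  1  1
  c 0  1  1  1  1  2  2  2
  c 0  1  1  1  1  2  2  2
  a 0  1  1  1  1  2  2  3
  c 0  1  1  1  1  2  2  3
LCS: 'bca'
LCS length = 3

3


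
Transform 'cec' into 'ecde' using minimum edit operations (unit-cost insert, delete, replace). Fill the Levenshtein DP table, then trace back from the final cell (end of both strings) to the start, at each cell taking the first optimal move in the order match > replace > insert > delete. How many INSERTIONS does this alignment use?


Edit distance = 3. Backtracking from cell (3, 4) with preference match > replace > insert > delete,
then listing the resulting alignment 'cec' -> 'ecde' left to right:
  Step 1: insert 'e' [insertion #1]
  Step 2: keep 'c'
  Step 3: replace e->d
  Step 4: replace c->e
Total insertions: 1

1


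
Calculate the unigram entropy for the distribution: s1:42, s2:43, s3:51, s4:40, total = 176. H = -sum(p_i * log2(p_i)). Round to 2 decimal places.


Computing entropy H = -sum(p_i * log2(p_i)):
  s1: p = 42/176 = 0.2386, -p*log2(p) = 0.4933
  s2: p = 43/176 = 0.2443, -p*log2(p) = 0.4967
  s3: p = 51/176 = 0.2898, -p*log2(p) = 0.5178
  s4: p = 40/176 = 0.2273, -p*log2(p) = 0.4858
H = sum of terms = 1.9936
Rounded to 2 decimals: 1.99

1.99


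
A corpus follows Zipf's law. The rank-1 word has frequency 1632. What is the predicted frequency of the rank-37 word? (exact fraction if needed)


Zipf's law: freq(rank) = f1 / rank
f1 = 1632, rank = 37
freq = 1632 / 37
GCD(1632, 37) = 1
Simplified: 1632/37

1632/37


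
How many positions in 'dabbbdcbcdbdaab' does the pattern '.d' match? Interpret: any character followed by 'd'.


Pattern: .d means any character followed by 'd'.
Scanning 'dabbbdcbcdbdaab' position-by-position:
  Pos 0: window 'da' -> no
  Pos 1: window 'ab' -> no
  Pos 2: window 'bb' -> no
  Pos 3: window 'bb' -> no
  Pos 4: window 'bd' -> MATCH
  Pos 5: window 'dc' -> no
  Pos 6: window 'cb' -> no
  Pos 7: window 'bc' -> no
  Pos 8: window 'cd' -> MATCH
  Pos 9: window 'db' -> no
  Pos 10: window 'bd' -> MATCH
  Pos 11: window 'da' -> no
  Pos 12: window 'aa' -> no
  Pos 13: window 'ab' -> no
  Pos 14: window 'b' -> no
Total matches: 3

3


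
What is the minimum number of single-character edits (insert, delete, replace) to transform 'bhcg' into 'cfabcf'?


Building DP table for s1='bhcg' (len 4) and s2='cfabcf' (len 6):
       c  f  a  b  c  f
    0  1  2  3  4  5  6
  b 1  1  2  3  3  4  5
  h 2  2  2  3  4  4  5
  c 3  2  3  3  4  4  5
  g 4  3  3  4  4  5  5
Edit distance = dp[4][6] = 5

5


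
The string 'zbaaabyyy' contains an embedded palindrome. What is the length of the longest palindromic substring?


Scanning 'zbaaabyyy' for palindromic substrings.
Substring at positions 1-5: 'baaab'.
Check: reverse('baaab') = 'baaab' -> palindrome confirmed.
Neighbouring characters ('z' / 'y') break symmetry, so it cannot extend further.
No longer palindromic substring exists; longest length = 5

5


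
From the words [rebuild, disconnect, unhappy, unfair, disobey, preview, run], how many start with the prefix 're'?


Checking each word for prefix 're':
  'rebuild' -> YES, starts with 're' (count: 1)
  'disconnect' -> no (count: 1)
  'unhappy' -> no (count: 1)
  'unfair' -> no (count: 1)
  'disobey' -> no (count: 1)
  'preview' -> no (count: 1)
  'run' -> no (count: 1)
Total with prefix 're': 1

1


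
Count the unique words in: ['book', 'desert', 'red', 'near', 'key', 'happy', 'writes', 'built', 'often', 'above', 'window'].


Listing all tokens and tracking unique types:
  Token 1: 'book' -> NEW (unique so far: 1)
  Token 2: 'desert' -> NEW (unique so far: 2)
  Token 3: 'red' -> NEW (unique so far: 3)
  Token 4: 'near' -> NEW (unique so far: 4)
  Token 5: 'key' -> NEW (unique so far: 5)
  Token 6: 'happy' -> NEW (unique so far: 6)
  Token 7: 'writes' -> NEW (unique so far: 7)
  Token 8: 'built' -> NEW (unique so far: 8)
  Token 9: 'often' -> NEW (unique so far: 9)
  Token 10: 'above' -> NEW (unique so far: 10)
  Token 11: 'window' -> NEW (unique so far: 11)
Unique types: ('above', 'book', 'built', 'desert', 'happy', 'key', 'near', 'often', 'red', 'window', 'writes')
Vocabulary size: 11

11


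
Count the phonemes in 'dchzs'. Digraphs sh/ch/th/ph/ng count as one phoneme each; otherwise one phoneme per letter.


Parsing 'dchzs' greedily, digraphs first:
  'd' -> consonant phoneme (phonemes so far: 1)
  'ch' -> digraph (1 consonant phoneme) (phonemes so far: 2)
  'z' -> consonant phoneme (phonemes so far: 3)
  's' -> consonant phoneme (phonemes so far: 4)
Total phonemes: 4

4


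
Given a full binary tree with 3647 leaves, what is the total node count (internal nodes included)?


Leaf nodes (terminals): 3647
Internal nodes = n - 1 = 3647 - 1 = 3646
Total = leaves + internal = 3647 + 3646 = 7293

7293


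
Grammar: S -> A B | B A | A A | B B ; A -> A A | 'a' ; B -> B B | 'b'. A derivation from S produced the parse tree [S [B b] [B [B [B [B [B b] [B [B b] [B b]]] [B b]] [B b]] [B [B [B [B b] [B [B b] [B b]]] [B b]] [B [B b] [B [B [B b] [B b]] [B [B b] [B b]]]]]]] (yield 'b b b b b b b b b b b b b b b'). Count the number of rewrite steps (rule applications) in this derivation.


Every bracketed nonterminal node [X ...] in the tree is produced by exactly one rule application.
Reading the tree off as a leftmost derivation:
  Step 1: S  =>  B B   (applied S -> B B)
  Step 2: B B  =>  b B   (applied B -> b)
  Step 3: b B  =>  b B B   (applied B -> B B)
  Step 4: b B B  =>  b B B B   (applied B -> B B)
  Step 5: b B B B  =>  b B B B B   (applied B -> B B)
  Step 6: b B B B B  =>  b B B B B B   (applied B -> B B)
  Step 7: b B B B B B  =>  b b B B B B   (applied B -> b)
  Step 8: b b B B B B  =>  b b B B B B B   (applied B -> B B)
  Step 9: b b B B B B B  =>  b b b B B B B   (applied B -> b)
  Step 10: b b b B B B B  =>  b b b b B B B   (applied B -> b)
  Step 11: b b b b B B B  =>  b b b b b B B   (applied B -> b)
  Step 12: b b b b b B B  =>  b b b b b b B   (applied B -> b)
  Step 13: b b b b b b B  =>  b b b b b b B B   (applied B -> B B)
  Step 14: b b b b b b B B  =>  b b b b b b B B B   (applied B -> B B)
  Step 15: b b b b b b B B B  =>  b b b b b b B B B B   (applied B -> B B)
  Step 16: b b b b b b B B B B  =>  b b b b b b b B B B   (applied B -> b)
  Step 17: b b b b b b b B B B  =>  b b b b b b b B B B B   (applied B -> B B)
  Step 18: b b b b b b b B B B B  =>  b b b b b b b b B B B   (applied B -> b)
  Step 19: b b b b b b b b B B B  =>  b b b b b b b b b B B   (applied B -> b)
  Step 20: b b b b b b b b b B B  =>  b b b b b b b b b b B   (applied B -> b)
  Step 21: b b b b b b b b b b B  =>  b b b b b b b b b b B B   (applied B -> B B)
  Step 22: b b b b b b b b b b B B  =>  b b b b b b b b b b b B   (applied B -> b)
  Step 23: b b b b b b b b b b b B  =>  b b b b b b b b b b b B B   (applied B -> B B)
  Step 24: b b b b b b b b b b b B B  =>  b b b b b b b b b b b B B B   (applied B -> B B)
  Step 25: b b b b b b b b b b b B B B  =>  b b b b b b b b b b b b B B   (applied B -> b)
  Step 26: b b b b b b b b b b b b B B  =>  b b b b b b b b b b b b b B   (applied B -> b)
  Step 27: b b b b b b b b b b b b b B  =>  b b b b b b b b b b b b b B B   (applied B -> B B)
  Step 28: b b b b b b b b b b b b b B B  =>  b b b b b b b b b b b b b b B   (applied B -> b)
  Step 29: b b b b b b b b b b b b b b B  =>  b b b b b b b b b b b b b b b   (applied B -> b)
Final yield: b b b b b b b b b b b b b b b
Total rewrite steps: 29

29


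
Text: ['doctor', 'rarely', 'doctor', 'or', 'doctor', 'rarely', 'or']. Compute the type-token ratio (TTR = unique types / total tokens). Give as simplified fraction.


Tokens: 7
Unique types: ('doctor', 'or', 'rarely') = 3
TTR = 3/7
Already in lowest terms.

3/7


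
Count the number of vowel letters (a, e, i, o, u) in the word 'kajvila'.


Scanning each character of 'kajvila':
  Position 1: 'k' -> consonant (running count: 0)
  Position 2: 'a' -> vowel (running count: 1)
  Position 3: 'j' -> consonant (running count: 1)
  Position 4: 'v' -> consonant (running count: 1)
  Position 5: 'i' -> vowel (running count: 2)
  Position 6: 'l' -> consonant (running count: 2)
  Position 7: 'a' -> vowel (running count: 3)
Total vowels: 3

3


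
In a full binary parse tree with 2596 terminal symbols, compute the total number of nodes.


Leaf nodes (terminals): 2596
Internal nodes = n - 1 = 2596 - 1 = 2595
Total = leaves + internal = 2596 + 2595 = 5191

5191


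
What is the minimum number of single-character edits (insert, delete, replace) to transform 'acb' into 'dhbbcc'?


Building DP table for s1='acb' (len 3) and s2='dhbbcc' (len 6):
       d  h  b  b  c  c
    0  1  2  3  4  5  6
  a 1  1  2  3  4  5  6
  c 2  2  2  3  4  4  5
  b 3  3  3  2  3  4  5
Edit distance = dp[3][6] = 5

5


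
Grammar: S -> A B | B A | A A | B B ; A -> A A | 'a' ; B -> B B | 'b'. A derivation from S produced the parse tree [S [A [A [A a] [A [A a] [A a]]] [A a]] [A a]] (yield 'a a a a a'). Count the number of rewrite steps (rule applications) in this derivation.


Every bracketed nonterminal node [X ...] in the tree is produced by exactly one rule application.
Reading the tree off as a leftmost derivation:
  Step 1: S  =>  A A   (applied S -> A A)
  Step 2: A A  =>  A A A   (applied A -> A A)
  Step 3: A A A  =>  A A A A   (applied A -> A A)
  Step 4: A A A A  =>  a A A A   (applied A -> a)
  Step 5: a A A A  =>  a A A A A   (applied A -> A A)
  Step 6: a A A A A  =>  a a A A A   (applied A -> a)
  Step 7: a a A A A  =>  a a a A A   (applied A -> a)
  Step 8: a a a A A  =>  a a a a A   (applied A -> a)
  Step 9: a a a a A  =>  a a a a a   (applied A -> a)
Final yield: a a a a a
Total rewrite steps: 9

9


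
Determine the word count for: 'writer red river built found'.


Counting words by splitting on spaces:
  Word 1: 'writer'
  Word 2: 'red'
  Word 3: 'river'
  Word 4: 'built'
  Word 5: 'found'
Total words: 5

5


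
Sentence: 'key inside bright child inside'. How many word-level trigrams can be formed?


Word trigrams from [5] words:
  Trigram 1: (key inside bright)
  Trigram 2: (inside bright child)
  Trigram 3: (bright child inside)
Total word trigrams: 5 - 2 = 3

3


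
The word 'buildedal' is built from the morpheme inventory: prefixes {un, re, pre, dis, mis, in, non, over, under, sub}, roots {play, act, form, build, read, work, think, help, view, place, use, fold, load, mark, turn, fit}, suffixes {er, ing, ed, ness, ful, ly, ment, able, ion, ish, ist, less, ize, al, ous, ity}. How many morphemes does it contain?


Segmenting 'buildedal' against the inventory:
  'build' -> root (morpheme 1)
  'ed' -> suffix (morpheme 2)
  'al' -> suffix (morpheme 3)
Total morphemes: 3

3


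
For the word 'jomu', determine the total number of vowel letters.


Scanning each character of 'jomu':
  Position 1: 'j' -> consonant (running count: 0)
  Position 2: 'o' -> vowel (running count: 1)
  Position 3: 'm' -> consonant (running count: 1)
  Position 4: 'u' -> vowel (running count: 2)
Total vowels: 2

2


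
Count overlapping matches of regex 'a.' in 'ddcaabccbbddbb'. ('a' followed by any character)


Pattern: a. means 'a' followed by any character.
Scanning 'ddcaabccbbddbb' position-by-position:
  Pos 0: window 'dd' -> no
  Pos 1: window 'dc' -> no
  Pos 2: window 'ca' -> no
  Pos 3: window 'aa' -> MATCH
  Pos 4: window 'ab' -> MATCH
  Pos 5: window 'bc' -> no
  Pos 6: window 'cc' -> no
  Pos 7: window 'cb' -> no
  Pos 8: window 'bb' -> no
  Pos 9: window 'bd' -> no
  Pos 10: window 'dd' -> no
  Pos 11: window 'db' -> no
  Pos 12: window 'bb' -> no
  Pos 13: window 'b' -> no
Total matches: 2

2


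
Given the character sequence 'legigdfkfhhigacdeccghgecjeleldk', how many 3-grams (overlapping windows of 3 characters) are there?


String 'legigdfkfhhigacdeccghgecjeleldk' has length L = 31.
Number of overlapping n-grams = L - n + 1
Substituting: 31 - 3 + 1 = 29

29


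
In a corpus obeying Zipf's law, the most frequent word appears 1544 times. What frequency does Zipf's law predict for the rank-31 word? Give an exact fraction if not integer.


Zipf's law: freq(rank) = f1 / rank
f1 = 1544, rank = 31
freq = 1544 / 31
GCD(1544, 31) = 1
Simplified: 1544/31

1544/31


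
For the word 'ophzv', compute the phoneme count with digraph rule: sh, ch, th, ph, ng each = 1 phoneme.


Parsing 'ophzv' greedily, digraphs first:
  'o' -> vowel phoneme (phonemes so far: 1)
  'ph' -> digraph (1 consonant phoneme) (phonemes so far: 2)
  'z' -> consonant phoneme (phonemes so far: 3)
  'v' -> consonant phoneme (phonemes so far: 4)
Total phonemes: 4

4


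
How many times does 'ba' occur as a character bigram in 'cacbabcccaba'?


Scanning 'cacbabcccaba' for bigram 'ba':
  Position 0: 'ca' -> no
  Position 1: 'ac' -> no
  Position 2: 'cb' -> no
  Position 3: 'ba' -> MATCH
  Position 4: 'ab' -> no
  Position 5: 'bc' -> no
  Position 6: 'cc' -> no
  Position 7: 'cc' -> no
  Position 8: 'ca' -> no
  Position 9: 'ab' -> no
  Position 10: 'ba' -> MATCH
Total matches: 2

2


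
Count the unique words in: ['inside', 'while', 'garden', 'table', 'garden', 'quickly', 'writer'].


Listing all tokens and tracking unique types:
  Token 1: 'inside' -> NEW (unique so far: 1)
  Token 2: 'while' -> NEW (unique so far: 2)
  Token 3: 'garden' -> NEW (unique so far: 3)
  Token 4: 'table' -> NEW (unique so far: 4)
  Token 5: 'garden' -> duplicate (unique so far: 4)
  Token 6: 'quickly' -> NEW (unique so far: 5)
  Token 7: 'writer' -> NEW (unique so far: 6)
Unique types: ('garden', 'inside', 'quickly', 'table', 'while', 'writer')
Vocabulary size: 6

6


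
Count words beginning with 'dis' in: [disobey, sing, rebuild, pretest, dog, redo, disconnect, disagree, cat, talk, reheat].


Checking each word for prefix 'dis':
  'disobey' -> YES, starts with 'dis' (count: 1)
  'sing' -> no (count: 1)
  'rebuild' -> no (count: 1)
  'pretest' -> no (count: 1)
  'dog' -> no (count: 1)
  'redo' -> no (count: 1)
  'disconnect' -> YES, starts with 'dis' (count: 2)
  'disagree' -> YES, starts with 'dis' (count: 3)
  'cat' -> no (count: 3)
  'talk' -> no (count: 3)
  'reheat' -> no (count: 3)
Total with prefix 'dis': 3

3


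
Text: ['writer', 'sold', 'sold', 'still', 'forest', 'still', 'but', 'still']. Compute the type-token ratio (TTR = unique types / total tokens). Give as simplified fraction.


Tokens: 8
Unique types: ('but', 'forest', 'sold', 'still', 'writer') = 5
TTR = 5/8
Already in lowest terms.

5/8


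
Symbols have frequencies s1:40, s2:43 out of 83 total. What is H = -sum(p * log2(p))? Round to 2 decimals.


Computing entropy H = -sum(p_i * log2(p_i)):
  s1: p = 40/83 = 0.4819, -p*log2(p) = 0.5075
  s2: p = 43/83 = 0.5181, -p*log2(p) = 0.4915
H = sum of terms = 0.9990
Rounded to 2 decimals: 1.00

1.00


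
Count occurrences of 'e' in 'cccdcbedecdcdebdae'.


Scanning 'cccdcbedecdcdebdae' for 'e':
  Position 6: 'e' -> MATCH (count: 1)
  Position 8: 'e' -> MATCH (count: 2)
  Position 13: 'e' -> MATCH (count: 3)
  Position 17: 'e' -> MATCH (count: 4)
Total occurrences of 'e': 4

4


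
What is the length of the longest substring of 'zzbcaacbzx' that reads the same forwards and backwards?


Scanning 'zzbcaacbzx' for palindromic substrings.
Substring at positions 1-8: 'zbcaacbz'.
Check: reverse('zbcaacbz') = 'zbcaacbz' -> palindrome confirmed.
Neighbouring characters ('z' / 'x') break symmetry, so it cannot extend further.
No longer palindromic substring exists; longest length = 8

8


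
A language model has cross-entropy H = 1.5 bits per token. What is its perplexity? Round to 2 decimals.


Perplexity formula: PP = 2^H
H = 1.5
PP = 2^1.5
Decompose: 2^1.5 = 2^1 * 2^0.5 = 2^1 * sqrt(2)
2^1 = 2, sqrt(2) ~ 1.4142136
PP ~ 2 * 1.4142136 = 2.8284272
Rounded to 2 decimals: 2.83

2.83


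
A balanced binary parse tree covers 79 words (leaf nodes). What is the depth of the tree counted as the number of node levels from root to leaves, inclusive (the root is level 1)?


In a balanced binary tree with n leaves the deepest leaf is ceil(log2(n)) edges below the root,
so counting node levels inclusive of root and leaves gives ceil(log2(n)) + 1 levels.
log2(79) = 6.3038
ceil(6.3038) = 7
levels = 7 + 1 = 8

8


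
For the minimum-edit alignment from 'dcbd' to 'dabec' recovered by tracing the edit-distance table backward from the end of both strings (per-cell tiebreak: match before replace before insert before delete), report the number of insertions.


Edit distance = 3. Backtracking from cell (4, 5) with preference match > replace > insert > delete,
then listing the resulting alignment 'dcbd' -> 'dabec' left to right:
  Step 1: keep 'd'
  Step 2: replace c->a
  Step 3: keep 'b'
  Step 4: insert 'e' [insertion #1]
  Step 5: replace d->c
Total insertions: 1

1


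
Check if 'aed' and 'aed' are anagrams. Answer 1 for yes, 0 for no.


Sort characters of 'aed': 'ade'
Sort characters of 'aed': 'ade'
Sorted forms match -> they ARE anagrams
Result: 1

1


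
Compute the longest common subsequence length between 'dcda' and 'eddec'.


DP table for LCS of 'dcda' and 'eddec':
       e  d  d  e  c
    0  0  0  0  0  0
  d 0  0  1  1  1  1
  c 0  0  1  1  1  2
  d 0  0  1  2  2  2
  a 0  0  1  2  2  2
LCS: 'dc'
LCS length = 2

2


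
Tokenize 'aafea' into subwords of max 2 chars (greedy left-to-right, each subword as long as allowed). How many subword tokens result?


'aafea' has 5 characters.
Chunking with max size 2:
  Chunk 1: 'aa' (positions 0-1)
  Chunk 2: 'fe' (positions 2-3)
  Chunk 3: 'a' (positions 4-4)
Total chunks: ceil(5 / 2) = 3

3


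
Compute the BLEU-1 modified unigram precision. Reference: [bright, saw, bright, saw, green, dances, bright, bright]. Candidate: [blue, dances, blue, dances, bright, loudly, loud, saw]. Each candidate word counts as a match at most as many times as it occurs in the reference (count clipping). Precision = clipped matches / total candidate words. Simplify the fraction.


Reference word counts: {'bright': 4, 'dances': 1, 'green': 1, 'saw': 2}
Checking each candidate word (with clipping):
  'blue' -> not in reference -> no match (matches: 0)
  'dances' -> in reference (ref count 1, used 1/1) -> match (matches: 1)
  'blue' -> not in reference -> no match (matches: 1)
  'dances' -> ref count 1 already used up (1/1) -> clipped, no match (matches: 1)
  'bright' -> in reference (ref count 4, used 1/4) -> match (matches: 2)
  'loudly' -> not in reference -> no match (matches: 2)
  'loud' -> not in reference -> no match (matches: 2)
  'saw' -> in reference (ref count 2, used 1/2) -> match (matches: 3)
Clipped matches: 3, Candidate length: 8
Precision = 3/8

3/8


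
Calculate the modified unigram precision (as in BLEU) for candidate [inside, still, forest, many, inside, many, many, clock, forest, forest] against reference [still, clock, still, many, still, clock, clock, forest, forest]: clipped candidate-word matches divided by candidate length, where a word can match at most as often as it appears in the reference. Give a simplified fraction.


Reference word counts: {'clock': 3, 'forest': 2, 'many': 1, 'still': 3}
Checking each candidate word (with clipping):
  'inside' -> not in reference -> no match (matches: 0)
  'still' -> in reference (ref count 3, used 1/3) -> match (matches: 1)
  'forest' -> in reference (ref count 2, used 1/2) -> match (matches: 2)
  'many' -> in reference (ref count 1, used 1/1) -> match (matches: 3)
  'inside' -> not in reference -> no match (matches: 3)
  'many' -> ref count 1 already used up (1/1) -> clipped, no match (matches: 3)
  'many' -> ref count 1 already used up (1/1) -> clipped, no match (matches: 3)
  'clock' -> in reference (ref count 3, used 1/3) -> match (matches: 4)
  'forest' -> in reference (ref count 2, used 2/2) -> match (matches: 5)
  'forest' -> ref count 2 already used up (2/2) -> clipped, no match (matches: 5)
Clipped matches: 5, Candidate length: 10
Precision = 5/10 = 1/2

1/2
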